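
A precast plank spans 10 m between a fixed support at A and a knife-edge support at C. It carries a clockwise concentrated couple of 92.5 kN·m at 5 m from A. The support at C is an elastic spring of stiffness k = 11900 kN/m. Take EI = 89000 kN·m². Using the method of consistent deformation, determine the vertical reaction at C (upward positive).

Remove the prop at C; the released (primary) structure is a cantilever built in at A.
Deflection at C on the released cantilever, summing each load's contribution:
  clockwise couple 92.5 at a = 5: M₀a(2L − a)/(2EI) = 3469/EI
Tip deflection under a unit load at C: L³/(3EI) = 333.3/EI.
With EI = 89000 kN·m²: δ_0 = 0.038975 m and δ_{CC} = 0.003745 m/kN.
Compatibility — the spring shortens by R_C/k under the reaction it provides: δ_0 − R_C·δ_{CC} = R_C/k. With 1/k = 0.000084 m/kN, R_C = δ_0 / (δ_{CC} + 1/k) = 0.038975 / (0.003745 + 0.000084) = 10.18 kN.

R_C = 10.18 kN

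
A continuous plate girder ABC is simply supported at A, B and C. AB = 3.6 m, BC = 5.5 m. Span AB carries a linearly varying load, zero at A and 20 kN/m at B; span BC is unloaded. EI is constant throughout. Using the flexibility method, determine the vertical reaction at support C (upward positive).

R_C = -1.243 kN

Release continuity at B by inserting a hinge; the redundant is the internal moment M_B. The primary structure is two simply-supported spans AB and BC.
End slopes at the hinge B, treating each span as simply supported:
  span AB: triangular load, peak 20: w₀L³/(45EI) = 20.74/EI
  relative rotation θ_0 = (20.74 + 0)/EI = 20.74/EI
A unit hogging moment at B produces rotation L₁/(3EI) + L₂/(3EI) = 3.033/EI.
Slope continuity at B: θ_0 = M_B·3.033/EI, so M_B = 20.74/3.033 = 6.836 kN·m (hogging).
Span BC, ΣM about C: R_B^{BC}·5.5 = 0 + 6.836, so R_B^{BC} = 1.243 kN and R_C = 0 − 1.243 = -1.243 kN.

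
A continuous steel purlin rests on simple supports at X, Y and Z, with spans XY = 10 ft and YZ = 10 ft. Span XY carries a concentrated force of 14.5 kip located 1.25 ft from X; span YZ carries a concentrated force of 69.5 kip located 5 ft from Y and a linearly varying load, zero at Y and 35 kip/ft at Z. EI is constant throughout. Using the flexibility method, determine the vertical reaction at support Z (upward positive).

Release continuity at Y by inserting a hinge; the redundant is the internal moment M_Y. The primary structure is two simply-supported spans XY and YZ.
End slopes at the hinge Y, treating each span as simply supported:
  span XY: point load 14.5 at a = 1.25: Pab(L + a)/(6LEI) = 29.74/EI
  span YZ: point load 69.5 at a = 5: Pab(L + b)/(6LEI) = 434.4/EI
  span YZ: triangular load, peak 35: 7w₀L³/(360EI) = 680.6/EI
  relative rotation θ_0 = (29.74 + 1115)/EI = 1145/EI
A unit hogging moment at Y produces rotation L₁/(3EI) + L₂/(3EI) = 6.667/EI.
Compatibility: M_Y·(L₁+L₂)/(3EI) = θ_0, giving M_Y = 171.7 kip·ft (hogging).
Span YZ, ΣM about Z: R_Y^{YZ}·10 = 930.8 + 171.7, so R_Y^{YZ} = 110.3 kip and R_Z = 244.5 − 110.3 = 134.2 kip.

R_Z = 134.2 kip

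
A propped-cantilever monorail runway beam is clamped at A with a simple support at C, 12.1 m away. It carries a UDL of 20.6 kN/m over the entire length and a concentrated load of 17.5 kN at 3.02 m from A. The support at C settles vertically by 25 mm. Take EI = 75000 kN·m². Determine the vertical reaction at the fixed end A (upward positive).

Take the reaction at C as the redundant and release it; the primary structure is a cantilever fixed at A.
Primary-structure tip deflection at C by superposition:
  UDL 20.6: wL⁴/(8EI) = 55197/EI
  point load 17.5 at a = 3.02: Pa²(3L − a)/(6EI) = 885.3/EI
  δ_0 = 56083/EI
Tip deflection under a unit load at C: L³/(3EI) = 590.5/EI.
With EI = 75000 kN·m²: δ_0 = 0.74777 m and δ_{CC} = 0.007874 m/kN.
Compatibility — the beam at C must follow the support down by 0.025 m: δ_0 − R_C·δ_{CC} = 0.025, so R_C = (0.74777 − 0.025)/0.007874 = 91.8 kN.
Vertical equilibrium: R_A = ΣP − R_C = 266.8 − 91.8 = 175 kN.

R_A = 175 kN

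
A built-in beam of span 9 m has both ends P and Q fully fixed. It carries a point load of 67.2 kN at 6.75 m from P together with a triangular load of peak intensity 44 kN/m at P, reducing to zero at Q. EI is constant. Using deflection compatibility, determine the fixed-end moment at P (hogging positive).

Take the two fixed-end moments M_P, M_Q as redundants; the released structure is the simple span PQ.
End rotations of the released simple span under the applied load (×1/EI):
  at P: point load 67.2 at a = 6.75: Pab(L + b)/(6LEI) = 212.6/EI
  at Q: point load 67.2 at a = 6.75: Pab(L + a)/(6LEI) = 297.7/EI
  at P: triangular load, peak 44: w₀L³/(45EI) = 712.8/EI
  at Q: triangular load, peak 44: 7w₀L³/(360EI) = 623.7/EI
  θ_P0 = 925.4/EI,  θ_Q0 = 921.4/EI
Flexibility coefficients: a unit moment at one end gives L/(3EI) there and L/(6EI) at the far end, so f₁₁ = f₂₂ = 3/EI and f₁₂ = f₂₁ = 1.5/EI.
Compatibility — zero rotation at each built-in end:
  3 M_P + 1.5 M_Q = 925.4
  1.5 M_P + 3 M_Q = 921.4
Solving the pair gives M_P = 206.6 kN·m and M_Q = 203.8 kN·m (hogging).

M_P = 206.6 kN·m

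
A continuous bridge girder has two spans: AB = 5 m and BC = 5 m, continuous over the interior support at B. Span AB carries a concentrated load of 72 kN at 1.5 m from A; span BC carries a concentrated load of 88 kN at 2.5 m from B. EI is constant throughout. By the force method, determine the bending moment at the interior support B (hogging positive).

Take M_B as the redundant. Released structure: two simple spans AB and BC with a hinge at B.
End slopes at the hinge B, treating each span as simply supported:
  span AB: point load 72 at a = 1.5: Pab(L + a)/(6LEI) = 81.9/EI
  span BC: point load 88 at a = 2.5: Pab(L + b)/(6LEI) = 137.5/EI
  relative rotation θ_0 = (81.9 + 137.5)/EI = 219.4/EI
A unit hogging moment at B produces rotation L₁/(3EI) + L₂/(3EI) = 3.333/EI.
Compatibility: M_B·(L₁+L₂)/(3EI) = θ_0, giving M_B = 65.82 kN·m (hogging).

M_B = 65.82 kN·m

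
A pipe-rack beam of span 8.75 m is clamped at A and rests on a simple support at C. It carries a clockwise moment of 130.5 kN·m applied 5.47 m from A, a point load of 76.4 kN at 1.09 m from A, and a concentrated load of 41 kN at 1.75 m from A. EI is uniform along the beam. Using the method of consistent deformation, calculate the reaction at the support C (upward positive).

Release the roller at C. Primary structure: cantilever fixed at A.
Downward deflection at the released point C due to the loads:
  clockwise couple 130.5 at a = 5.47: M₀a(2L − a)/(2EI) = 4294/EI
  point load 76.4 at a = 1.09: Pa²(3L − a)/(6EI) = 380.6/EI
  point load 41 at a = 1.75: Pa²(3L − a)/(6EI) = 512.7/EI
  δ_0 = 5187/EI
Tip deflection under a unit load at C: L³/(3EI) = 223.3/EI.
Compatibility at C: δ_0 − R_C·δ_{CC} = 0, so R_C = 5187/223.3 = 23.23 kN.

R_C = 23.23 kN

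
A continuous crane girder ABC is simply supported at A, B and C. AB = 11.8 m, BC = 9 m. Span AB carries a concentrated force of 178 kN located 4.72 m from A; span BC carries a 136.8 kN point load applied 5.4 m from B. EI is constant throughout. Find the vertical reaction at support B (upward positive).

R_B = 182.7 kN

Insert a hinge at B; M_B is the redundant, and each span becomes simply supported.
End slopes at the hinge B, treating each span as simply supported:
  span AB: point load 178 at a = 4.72: Pab(L + a)/(6LEI) = 1388/EI
  span BC: point load 136.8 at a = 5.4: Pab(L + b)/(6LEI) = 620.5/EI
  relative rotation θ_0 = (1388 + 620.5)/EI = 2008/EI
A unit hogging moment at B produces rotation L₁/(3EI) + L₂/(3EI) = 6.933/EI.
Compatibility: M_B·(L₁+L₂)/(3EI) = θ_0, giving M_B = 289.7 kN·m (hogging).
Span AB, ΣM about A with M_B applied at B: R_B^{AB}·11.8 = 840.2 + 289.7, so R_B^{AB} = 95.75 kN and R_A = 178 − 95.75 = 82.25 kN.
Span BC, ΣM about C: R_B^{BC}·9 = 492.5 + 289.7, so R_B^{BC} = 86.91 kN and R_C = 136.8 − 86.91 = 49.89 kN.
R_B = 95.75 + 86.91 = 182.7 kN.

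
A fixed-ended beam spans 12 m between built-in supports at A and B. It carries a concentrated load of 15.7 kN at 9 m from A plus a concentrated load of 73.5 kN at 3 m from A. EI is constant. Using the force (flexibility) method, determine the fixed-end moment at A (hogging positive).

Release both end moments; the primary structure is a simply-supported span AB with redundants M_A and M_B.
End rotations of the released simple span under the applied load (×1/EI):
  at A: point load 15.7 at a = 9: Pab(L + b)/(6LEI) = 88.31/EI
  at B: point load 15.7 at a = 9: Pab(L + a)/(6LEI) = 123.6/EI
  at A: point load 73.5 at a = 3: Pab(L + b)/(6LEI) = 578.8/EI
  at B: point load 73.5 at a = 3: Pab(L + a)/(6LEI) = 413.4/EI
  θ_A0 = 667.1/EI,  θ_B0 = 537.1/EI
Flexibility coefficients: a unit moment at one end gives L/(3EI) there and L/(6EI) at the far end, so f₁₁ = f₂₂ = 4/EI and f₁₂ = f₂₁ = 2/EI.
Compatibility — zero rotation at each built-in end:
  4 M_A + 2 M_B = 667.1
  2 M_A + 4 M_B = 537.1
Solving the pair gives M_A = 132.9 kN·m and M_B = 67.84 kN·m (hogging).

M_A = 132.9 kN·m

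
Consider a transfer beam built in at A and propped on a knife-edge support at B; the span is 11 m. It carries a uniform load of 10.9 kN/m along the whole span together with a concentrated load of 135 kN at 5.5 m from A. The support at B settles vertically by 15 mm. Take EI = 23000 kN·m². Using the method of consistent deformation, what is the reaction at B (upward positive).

R_B = 86.37 kN

Take the reaction at B as the redundant and release it; the primary structure is a cantilever fixed at A.
Free-end deflection of the primary structure under the applied loading (downward +):
  UDL 10.9: wL⁴/(8EI) = 19948/EI
  point load 135 at a = 5.5: Pa²(3L − a)/(6EI) = 18717/EI
  δ_0 = 38666/EI
Flexibility coefficient — unit upward force at B: δ_{BB} = L³/(3EI) = 443.7/EI.
With EI = 23000 kN·m²: δ_0 = 1.6811 m and δ_{BB} = 0.01929 m/kN.
Compatibility — the beam at B must follow the support down by 0.015 m: δ_0 − R_B·δ_{BB} = 0.015, so R_B = (1.6811 − 0.015)/0.01929 = 86.37 kN.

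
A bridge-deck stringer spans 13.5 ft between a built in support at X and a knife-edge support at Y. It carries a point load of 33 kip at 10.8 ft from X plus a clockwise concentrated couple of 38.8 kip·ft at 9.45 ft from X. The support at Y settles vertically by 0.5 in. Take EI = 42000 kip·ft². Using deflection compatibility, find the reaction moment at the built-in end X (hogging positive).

M_X = 57.41 kip·ft

Release the roller at Y. Primary structure: cantilever fixed at X.
Downward deflection at the released point Y due to the loads:
  point load 33 at a = 10.8: Pa²(3L − a)/(6EI) = 19053/EI
  clockwise couple 38.8 at a = 9.45: M₀a(2L − a)/(2EI) = 3217/EI
  δ_0 = 22271/EI
Tip deflection under a unit load at Y: L³/(3EI) = 820.1/EI.
With EI = 42000 kip·ft²: δ_0 = 0.53025 ft and δ_{YY} = 0.019527 ft/kip.
Compatibility — the beam at Y must follow the support down by 0.04167 ft: δ_0 − R_Y·δ_{YY} = 0.04167, so R_Y = (0.53025 − 0.04167)/0.019527 = 25.02 kip.
Moment equilibrium about X: M_X = Σ(load moments about X) − R_Y·L = 395.2 − 25.02×13.5 = 57.41 kip·ft.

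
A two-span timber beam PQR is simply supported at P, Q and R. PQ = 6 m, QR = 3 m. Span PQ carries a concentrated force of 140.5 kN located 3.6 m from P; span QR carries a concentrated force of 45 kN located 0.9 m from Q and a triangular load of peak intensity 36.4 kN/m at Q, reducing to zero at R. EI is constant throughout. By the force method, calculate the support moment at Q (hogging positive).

M_Q = 123.2 kN·m

Insert a hinge at Q; M_Q is the redundant, and each span becomes simply supported.
End slopes at the hinge Q, treating each span as simply supported:
  span PQ: point load 140.5 at a = 3.6: Pab(L + a)/(6LEI) = 323.7/EI
  span QR: point load 45 at a = 0.9: Pab(L + b)/(6LEI) = 24.1/EI
  span QR: triangular load, peak 36.4: w₀L³/(45EI) = 21.84/EI
  relative rotation θ_0 = (323.7 + 45.94)/EI = 369.6/EI
A unit hogging moment at Q produces rotation L₁/(3EI) + L₂/(3EI) = 3/EI.
Compatibility: M_Q·(L₁+L₂)/(3EI) = θ_0, giving M_Q = 123.2 kN·m (hogging).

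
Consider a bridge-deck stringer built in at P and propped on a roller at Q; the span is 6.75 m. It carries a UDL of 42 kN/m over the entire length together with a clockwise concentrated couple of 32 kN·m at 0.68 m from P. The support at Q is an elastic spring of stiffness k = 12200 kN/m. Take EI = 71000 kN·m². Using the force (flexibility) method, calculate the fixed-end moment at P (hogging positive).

M_P = 301.1 kN·m

Take the reaction at Q as the redundant and release it; the primary structure is a cantilever fixed at P.
Downward deflection at the released point Q due to the loads:
  UDL 42: wL⁴/(8EI) = 10899/EI
  clockwise couple 32 at a = 0.68: M₀a(2L − a)/(2EI) = 139.5/EI
  δ_0 = 11038/EI
Flexibility coefficient — unit upward force at Q: δ_{QQ} = L³/(3EI) = 102.5/EI.
With EI = 71000 kN·m²: δ_0 = 0.15547 m and δ_{QQ} = 0.001444 m/kN.
Compatibility — the spring shortens by R_Q/k under the reaction it provides: δ_0 − R_Q·δ_{QQ} = R_Q/k. With 1/k = 0.000082 m/kN, R_Q = δ_0 / (δ_{QQ} + 1/k) = 0.15547 / (0.001444 + 0.000082) = 101.9 kN.
Moment equilibrium about P: M_P = Σ(load moments about P) − R_Q·L = 988.8 − 101.9×6.75 = 301.1 kN·m.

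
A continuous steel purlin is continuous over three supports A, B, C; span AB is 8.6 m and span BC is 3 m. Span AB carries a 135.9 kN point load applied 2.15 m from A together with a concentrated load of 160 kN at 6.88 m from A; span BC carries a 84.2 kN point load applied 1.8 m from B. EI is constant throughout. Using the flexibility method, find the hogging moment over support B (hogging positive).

Insert a hinge at B; M_B is the redundant, and each span becomes simply supported.
End slopes at the hinge B, treating each span as simply supported:
  span AB: point load 135.9 at a = 2.15: Pab(L + a)/(6LEI) = 392.6/EI
  span AB: point load 160 at a = 6.88: Pab(L + a)/(6LEI) = 568/EI
  span BC: point load 84.2 at a = 1.8: Pab(L + b)/(6LEI) = 42.44/EI
  relative rotation θ_0 = (960.6 + 42.44)/EI = 1003/EI
A unit hogging moment at B produces rotation L₁/(3EI) + L₂/(3EI) = 3.867/EI.
Slope continuity at B: θ_0 = M_B·3.867/EI, so M_B = 1003/3.867 = 259.4 kN·m (hogging).

M_B = 259.4 kN·m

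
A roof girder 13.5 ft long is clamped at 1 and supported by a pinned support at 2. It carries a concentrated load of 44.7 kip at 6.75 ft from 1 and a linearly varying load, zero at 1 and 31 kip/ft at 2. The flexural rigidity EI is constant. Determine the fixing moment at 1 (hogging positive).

M_1 = 442.7 kip·ft

Choose R_2 as the redundant. The primary structure is the cantilever fixed at 1.
Free-end deflection of the primary structure under the applied loading (downward +):
  point load 44.7 at a = 6.75: Pa²(3L − a)/(6EI) = 11456/EI
  triangular load, peak 31 at the free end: 11w₀L⁴/(120EI) = 94386/EI
  δ_0 = 105842/EI
Flexibility coefficient — unit upward force at 2: δ_{22} = L³/(3EI) = 820.1/EI.
Compatibility at 2: δ_0 − R_2·δ_{22} = 0, so R_2 = 105842/820.1 = 129.1 kip.
Moment equilibrium about 1: M_1 = Σ(load moments about 1) − R_2·L = 2185 − 129.1×13.5 = 442.7 kip·ft.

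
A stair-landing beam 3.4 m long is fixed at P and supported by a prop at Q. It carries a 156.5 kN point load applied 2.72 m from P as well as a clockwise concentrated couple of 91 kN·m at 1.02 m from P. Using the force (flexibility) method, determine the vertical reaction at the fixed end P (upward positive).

R_P = 25.85 kN

Take the reaction at Q as the redundant and release it; the primary structure is a cantilever fixed at P.
Downward deflection at the released point Q due to the loads:
  point load 156.5 at a = 2.72: Pa²(3L − a)/(6EI) = 1443/EI
  clockwise couple 91 at a = 1.02: M₀a(2L − a)/(2EI) = 268.2/EI
  δ_0 = 1712/EI
Flexibility coefficient — unit upward force at Q: δ_{QQ} = L³/(3EI) = 13.1/EI.
The prop prevents deflection at Q: R_Q = δ_0/δ_{QQ} = 1712/13.1 = 130.7 kN.
Vertical equilibrium: R_P = ΣP − R_Q = 156.5 − 130.7 = 25.85 kN.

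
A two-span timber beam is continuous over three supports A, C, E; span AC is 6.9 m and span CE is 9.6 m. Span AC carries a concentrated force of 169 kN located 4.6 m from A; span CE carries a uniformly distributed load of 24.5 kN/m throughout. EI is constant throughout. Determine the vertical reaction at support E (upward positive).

Release continuity at C by inserting a hinge; the redundant is the internal moment M_C. The primary structure is two simply-supported spans AC and CE.
End slopes at the hinge C, treating each span as simply supported:
  span AC: point load 169 at a = 4.6: Pab(L + a)/(6LEI) = 496.7/EI
  span CE: UDL 24.5: wL³/(24EI) = 903.2/EI
  relative rotation θ_0 = (496.7 + 903.2)/EI = 1400/EI
A unit hogging moment at C produces rotation L₁/(3EI) + L₂/(3EI) = 5.5/EI.
Compatibility: M_C·(L₁+L₂)/(3EI) = θ_0, giving M_C = 254.5 kN·m (hogging).
Span CE, ΣM about E: R_C^{CE}·9.6 = 1129 + 254.5, so R_C^{CE} = 144.1 kN and R_E = 235.2 − 144.1 = 91.09 kN.

R_E = 91.09 kN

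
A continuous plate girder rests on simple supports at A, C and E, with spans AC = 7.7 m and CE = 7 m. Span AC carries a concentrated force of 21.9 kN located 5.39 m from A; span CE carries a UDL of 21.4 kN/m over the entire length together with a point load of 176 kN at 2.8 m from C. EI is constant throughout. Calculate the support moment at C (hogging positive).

M_C = 190.8 kN·m

Release continuity at C by inserting a hinge; the redundant is the internal moment M_C. The primary structure is two simply-supported spans AC and CE.
Rotations at C on the released spans (each span's end-slope, ×1/EI):
  span AC: point load 21.9 at a = 5.39: Pab(L + a)/(6LEI) = 77.26/EI
  span CE: UDL 21.4: wL³/(24EI) = 305.8/EI
  span CE: point load 176 at a = 2.8: Pab(L + b)/(6LEI) = 551.9/EI
  relative rotation θ_0 = (77.26 + 857.8)/EI = 935/EI
A unit hogging moment at C produces rotation L₁/(3EI) + L₂/(3EI) = 4.9/EI.
Compatibility: M_C·(L₁+L₂)/(3EI) = θ_0, giving M_C = 190.8 kN·m (hogging).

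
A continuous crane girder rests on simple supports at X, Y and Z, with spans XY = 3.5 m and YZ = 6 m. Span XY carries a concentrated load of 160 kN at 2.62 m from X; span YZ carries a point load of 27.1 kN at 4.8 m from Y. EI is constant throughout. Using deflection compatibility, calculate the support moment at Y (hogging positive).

M_Y = 43.81 kN·m

Insert a hinge at Y; M_Y is the redundant, and each span becomes simply supported.
Discontinuity in slope at Y on the released structure — sum the simple-span end rotations:
  span XY: point load 160 at a = 2.62: Pab(L + a)/(6LEI) = 107.5/EI
  span YZ: point load 27.1 at a = 4.8: Pab(L + b)/(6LEI) = 31.22/EI
  relative rotation θ_0 = (107.5 + 31.22)/EI = 138.7/EI
A unit hogging moment at Y produces rotation L₁/(3EI) + L₂/(3EI) = 3.167/EI.
Slope continuity at Y: θ_0 = M_Y·3.167/EI, so M_Y = 138.7/3.167 = 43.81 kN·m (hogging).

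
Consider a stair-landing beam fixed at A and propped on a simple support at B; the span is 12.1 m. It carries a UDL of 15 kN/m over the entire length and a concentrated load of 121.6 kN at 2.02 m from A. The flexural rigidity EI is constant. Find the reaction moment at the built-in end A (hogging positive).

M_A = 462.1 kN·m

Remove the prop at B; the released (primary) structure is a cantilever built in at A.
Deflection at B on the released cantilever, summing each load's contribution:
  UDL 15: wL⁴/(8EI) = 40192/EI
  point load 121.6 at a = 2.02: Pa²(3L − a)/(6EI) = 2835/EI
  δ_0 = 43027/EI
Flexibility coefficient — unit upward force at B: δ_{BB} = L³/(3EI) = 590.5/EI.
Compatibility at B: δ_0 − R_B·δ_{BB} = 0, so R_B = 43027/590.5 = 72.86 kN.
Moment equilibrium about A: M_A = Σ(load moments about A) − R_B·L = 1344 − 72.86×12.1 = 462.1 kN·m.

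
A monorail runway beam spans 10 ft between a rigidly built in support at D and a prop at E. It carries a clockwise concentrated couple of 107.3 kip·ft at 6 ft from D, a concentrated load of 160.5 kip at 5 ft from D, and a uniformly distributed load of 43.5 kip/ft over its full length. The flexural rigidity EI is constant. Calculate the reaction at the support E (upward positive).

R_E = 226.8 kip

Release the roller at E. Primary structure: cantilever fixed at D.
Free-end deflection of the primary structure under the applied loading (downward +):
  clockwise couple 107.3 at a = 6: M₀a(2L − a)/(2EI) = 4507/EI
  point load 160.5 at a = 5: Pa²(3L − a)/(6EI) = 16719/EI
  UDL 43.5: wL⁴/(8EI) = 54375/EI
  δ_0 = 75600/EI
Tip deflection under a unit load at E: L³/(3EI) = 333.3/EI.
The prop prevents deflection at E: R_E = δ_0/δ_{EE} = 75600/333.3 = 226.8 kip.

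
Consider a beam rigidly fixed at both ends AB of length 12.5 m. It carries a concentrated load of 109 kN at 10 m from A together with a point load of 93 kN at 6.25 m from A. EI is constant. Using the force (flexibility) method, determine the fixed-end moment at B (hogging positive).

M_B = 319.7 kN·m

Take the two fixed-end moments M_A, M_B as redundants; the released structure is the simple span AB.
Simple-span end rotations at A and B under the given loads:
  at A: point load 109 at a = 10: Pab(L + b)/(6LEI) = 545/EI
  at B: point load 109 at a = 10: Pab(L + a)/(6LEI) = 817.5/EI
  at A: point load 93 at a = 6.25: Pab(L + b)/(6LEI) = 908.2/EI
  at B: point load 93 at a = 6.25: Pab(L + a)/(6LEI) = 908.2/EI
  θ_A0 = 1453/EI,  θ_B0 = 1726/EI
Flexibility coefficients: a unit moment at one end gives L/(3EI) there and L/(6EI) at the far end, so f₁₁ = f₂₂ = 4.167/EI and f₁₂ = f₂₁ = 2.083/EI.
Compatibility — zero rotation at each built-in end:
  4.167 M_A + 2.083 M_B = 1453
  2.083 M_A + 4.167 M_B = 1726
Solving the pair gives M_A = 188.9 kN·m and M_B = 319.7 kN·m (hogging).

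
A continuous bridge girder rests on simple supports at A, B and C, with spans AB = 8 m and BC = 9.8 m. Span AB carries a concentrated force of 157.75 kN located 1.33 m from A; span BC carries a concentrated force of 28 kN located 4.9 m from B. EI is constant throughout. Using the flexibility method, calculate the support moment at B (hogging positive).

Insert a hinge at B; M_B is the redundant, and each span becomes simply supported.
Discontinuity in slope at B on the released structure — sum the simple-span end rotations:
  span AB: point load 157.75 at a = 1.33: Pab(L + a)/(6LEI) = 272/EI
  span BC: point load 28 at a = 4.9: Pab(L + b)/(6LEI) = 168.1/EI
  relative rotation θ_0 = (272 + 168.1)/EI = 440.1/EI
A unit hogging moment at B produces rotation L₁/(3EI) + L₂/(3EI) = 5.933/EI.
Compatibility: M_B·(L₁+L₂)/(3EI) = θ_0, giving M_B = 74.17 kN·m (hogging).

M_B = 74.17 kN·m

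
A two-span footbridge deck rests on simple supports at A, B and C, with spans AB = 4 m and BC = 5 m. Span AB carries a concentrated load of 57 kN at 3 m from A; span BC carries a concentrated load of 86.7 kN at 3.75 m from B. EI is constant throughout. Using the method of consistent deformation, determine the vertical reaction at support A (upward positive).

R_A = 3.038 kN

Take M_B as the redundant. Released structure: two simple spans AB and BC with a hinge at B.
Rotations at B on the released spans (each span's end-slope, ×1/EI):
  span AB: point load 57 at a = 3: Pab(L + a)/(6LEI) = 49.88/EI
  span BC: point load 86.7 at a = 3.75: Pab(L + b)/(6LEI) = 84.67/EI
  relative rotation θ_0 = (49.88 + 84.67)/EI = 134.5/EI
A unit hogging moment at B produces rotation L₁/(3EI) + L₂/(3EI) = 3/EI.
Slope continuity at B: θ_0 = M_B·3/EI, so M_B = 134.5/3 = 44.85 kN·m (hogging).
Span AB, ΣM about A with M_B applied at B: R_B^{AB}·4 = 171 + 44.85, so R_B^{AB} = 53.96 kN and R_A = 57 − 53.96 = 3.038 kN.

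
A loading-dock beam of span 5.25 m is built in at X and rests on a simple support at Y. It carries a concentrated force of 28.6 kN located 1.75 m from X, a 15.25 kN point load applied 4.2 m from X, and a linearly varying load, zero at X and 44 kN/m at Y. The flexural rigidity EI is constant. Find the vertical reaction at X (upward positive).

Take the reaction at Y as the redundant and release it; the primary structure is a cantilever fixed at X.
Primary-structure tip deflection at Y by superposition:
  point load 28.6 at a = 1.75: Pa²(3L − a)/(6EI) = 204.4/EI
  point load 15.25 at a = 4.2: Pa²(3L − a)/(6EI) = 517.8/EI
  triangular load, peak 44 at the free end: 11w₀L⁴/(120EI) = 3064/EI
  δ_0 = 3786/EI
Flexibility coefficient — unit upward force at Y: δ_{YY} = L³/(3EI) = 48.23/EI.
The prop prevents deflection at Y: R_Y = δ_0/δ_{YY} = 3786/48.23 = 78.5 kN.
Vertical equilibrium: R_X = ΣP − R_Y = 159.3 − 78.5 = 80.85 kN.

R_X = 80.85 kN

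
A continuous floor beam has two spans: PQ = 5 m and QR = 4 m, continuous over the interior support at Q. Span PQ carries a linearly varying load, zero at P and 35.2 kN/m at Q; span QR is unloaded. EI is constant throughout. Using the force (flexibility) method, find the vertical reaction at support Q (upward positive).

Insert a hinge at Q; M_Q is the redundant, and each span becomes simply supported.
End slopes at the hinge Q, treating each span as simply supported:
  span PQ: triangular load, peak 35.2: w₀L³/(45EI) = 97.78/EI
  relative rotation θ_0 = (97.78 + 0)/EI = 97.78/EI
A unit hogging moment at Q produces rotation L₁/(3EI) + L₂/(3EI) = 3/EI.
Slope continuity at Q: θ_0 = M_Q·3/EI, so M_Q = 97.78/3 = 32.59 kN·m (hogging).
Span PQ, ΣM about P with M_Q applied at Q: R_Q^{PQ}·5 = 293.3 + 32.59, so R_Q^{PQ} = 65.19 kN and R_P = 88 − 65.19 = 22.81 kN.
Span QR, ΣM about R: R_Q^{QR}·4 = 0 + 32.59, so R_Q^{QR} = 8.148 kN and R_R = 0 − 8.148 = -8.148 kN.
R_Q = 65.19 + 8.148 = 73.33 kN.

R_Q = 73.33 kN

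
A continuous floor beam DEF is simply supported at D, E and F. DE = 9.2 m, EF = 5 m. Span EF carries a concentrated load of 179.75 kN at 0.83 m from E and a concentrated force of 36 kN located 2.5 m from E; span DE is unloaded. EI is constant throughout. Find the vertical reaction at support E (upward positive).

Release continuity at E by inserting a hinge; the redundant is the internal moment M_E. The primary structure is two simply-supported spans DE and EF.
End slopes at the hinge E, treating each span as simply supported:
  span EF: point load 179.75 at a = 0.83: Pab(L + b)/(6LEI) = 190.2/EI
  span EF: point load 36 at a = 2.5: Pab(L + b)/(6LEI) = 56.25/EI
  relative rotation θ_0 = (0 + 246.4)/EI = 246.4/EI
A unit hogging moment at E produces rotation L₁/(3EI) + L₂/(3EI) = 4.733/EI.
Slope continuity at E: θ_0 = M_E·4.733/EI, so M_E = 246.4/4.733 = 52.06 kN·m (hogging).
Span DE, ΣM about D with M_E applied at E: R_E^{DE}·9.2 = 0 + 52.06, so R_E^{DE} = 5.659 kN and R_D = 0 − 5.659 = -5.659 kN.
Span EF, ΣM about F: R_E^{EF}·5 = 839.6 + 52.06, so R_E^{EF} = 178.3 kN and R_F = 215.8 − 178.3 = 37.43 kN.
R_E = 5.659 + 178.3 = 184 kN.

R_E = 184 kN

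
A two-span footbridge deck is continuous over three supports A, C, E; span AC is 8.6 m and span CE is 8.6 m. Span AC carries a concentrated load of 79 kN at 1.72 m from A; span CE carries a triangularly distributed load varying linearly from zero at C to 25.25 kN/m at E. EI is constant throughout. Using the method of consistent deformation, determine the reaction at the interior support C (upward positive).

R_C = 72.24 kN

Release continuity at C by inserting a hinge; the redundant is the internal moment M_C. The primary structure is two simply-supported spans AC and CE.
End slopes at the hinge C, treating each span as simply supported:
  span AC: point load 79 at a = 1.72: Pab(L + a)/(6LEI) = 187/EI
  span CE: triangular load, peak 25.25: 7w₀L³/(360EI) = 312.3/EI
  relative rotation θ_0 = (187 + 312.3)/EI = 499.3/EI
A unit hogging moment at C produces rotation L₁/(3EI) + L₂/(3EI) = 5.733/EI.
Slope continuity at C: θ_0 = M_C·5.733/EI, so M_C = 499.3/5.733 = 87.08 kN·m (hogging).
Span AC, ΣM about A with M_C applied at C: R_C^{AC}·8.6 = 135.9 + 87.08, so R_C^{AC} = 25.93 kN and R_A = 79 − 25.93 = 53.07 kN.
Span CE, ΣM about E: R_C^{CE}·8.6 = 311.2 + 87.08, so R_C^{CE} = 46.32 kN and R_E = 108.6 − 46.32 = 62.26 kN.
R_C = 25.93 + 46.32 = 72.24 kN.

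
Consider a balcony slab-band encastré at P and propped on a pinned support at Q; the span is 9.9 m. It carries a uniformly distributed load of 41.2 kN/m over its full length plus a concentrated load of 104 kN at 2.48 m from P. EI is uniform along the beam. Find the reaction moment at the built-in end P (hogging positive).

M_P = 673.8 kN·m

Remove the prop at Q; the released (primary) structure is a cantilever built in at P.
Primary-structure tip deflection at Q by superposition:
  UDL 41.2: wL⁴/(8EI) = 49471/EI
  point load 104 at a = 2.48: Pa²(3L − a)/(6EI) = 2902/EI
  δ_0 = 52373/EI
Flexibility coefficient — unit upward force at Q: δ_{QQ} = L³/(3EI) = 323.4/EI.
Compatibility at Q: δ_0 − R_Q·δ_{QQ} = 0, so R_Q = 52373/323.4 = 161.9 kN.
Moment equilibrium about P: M_P = Σ(load moments about P) − R_Q·L = 2277 − 161.9×9.9 = 673.8 kN·m.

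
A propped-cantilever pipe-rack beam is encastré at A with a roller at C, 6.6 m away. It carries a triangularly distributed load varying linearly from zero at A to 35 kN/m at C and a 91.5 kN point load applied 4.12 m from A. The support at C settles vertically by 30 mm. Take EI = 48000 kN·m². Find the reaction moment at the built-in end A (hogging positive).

M_A = 285.5 kN·m

Remove the prop at C; the released (primary) structure is a cantilever built in at A.
Downward deflection at the released point C due to the loads:
  triangular load, peak 35 at the free end: 11w₀L⁴/(120EI) = 6088/EI
  point load 91.5 at a = 4.12: Pa²(3L − a)/(6EI) = 4059/EI
  δ_0 = 10147/EI
Tip deflection under a unit load at C: L³/(3EI) = 95.83/EI.
With EI = 48000 kN·m²: δ_0 = 0.21139 m and δ_{CC} = 0.001997 m/kN.
Compatibility — the beam at C must follow the support down by 0.03 m: δ_0 − R_C·δ_{CC} = 0.03, so R_C = (0.21139 − 0.03)/0.001997 = 90.85 kN.
Moment equilibrium about A: M_A = Σ(load moments about A) − R_C·L = 885.2 − 90.85×6.6 = 285.5 kN·m.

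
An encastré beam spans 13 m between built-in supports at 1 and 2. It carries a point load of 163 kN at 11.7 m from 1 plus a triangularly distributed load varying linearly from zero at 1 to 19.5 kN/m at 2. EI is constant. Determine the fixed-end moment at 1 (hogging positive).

Take the two fixed-end moments M_1, M_2 as redundants; the released structure is the simple span 12.
End rotations of the released simple span under the applied load (×1/EI):
  at 1: point load 163 at a = 11.7: Pab(L + b)/(6LEI) = 454.5/EI
  at 2: point load 163 at a = 11.7: Pab(L + a)/(6LEI) = 785.1/EI
  at 1: triangular load, peak 19.5: 7w₀L³/(360EI) = 833/EI
  at 2: triangular load, peak 19.5: w₀L³/(45EI) = 952/EI
  θ_10 = 1288/EI,  θ_20 = 1737/EI
Flexibility coefficients: a unit moment at one end gives L/(3EI) there and L/(6EI) at the far end, so f₁₁ = f₂₂ = 4.333/EI and f₁₂ = f₂₁ = 2.167/EI.
Compatibility — zero rotation at each built-in end:
  4.333 M_1 + 2.167 M_2 = 1288
  2.167 M_1 + 4.333 M_2 = 1737
Solving the pair gives M_1 = 128.9 kN·m and M_2 = 336.4 kN·m (hogging).

M_1 = 128.9 kN·m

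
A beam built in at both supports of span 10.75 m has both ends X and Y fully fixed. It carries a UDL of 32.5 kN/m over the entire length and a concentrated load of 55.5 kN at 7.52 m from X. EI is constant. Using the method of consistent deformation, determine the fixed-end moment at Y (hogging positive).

Release both end moments; the primary structure is a simply-supported span XY with redundants M_X and M_Y.
End rotations of the released simple span under the applied load (×1/EI):
  at X: UDL 32.5: wL³/(24EI) = 1682/EI
  at Y: UDL 32.5: wL³/(24EI) = 1682/EI
  at X: point load 55.5 at a = 7.52: Pab(L + b)/(6LEI) = 292.2/EI
  at Y: point load 55.5 at a = 7.52: Pab(L + a)/(6LEI) = 381.8/EI
  θ_X0 = 1974/EI,  θ_Y0 = 2064/EI
Flexibility coefficients: a unit moment at one end gives L/(3EI) there and L/(6EI) at the far end, so f₁₁ = f₂₂ = 3.583/EI and f₁₂ = f₂₁ = 1.792/EI.
Compatibility — zero rotation at each built-in end:
  3.583 M_X + 1.792 M_Y = 1974
  1.792 M_X + 3.583 M_Y = 2064
Solving the pair gives M_X = 350.7 kN·m and M_Y = 400.7 kN·m (hogging).

M_Y = 400.7 kN·m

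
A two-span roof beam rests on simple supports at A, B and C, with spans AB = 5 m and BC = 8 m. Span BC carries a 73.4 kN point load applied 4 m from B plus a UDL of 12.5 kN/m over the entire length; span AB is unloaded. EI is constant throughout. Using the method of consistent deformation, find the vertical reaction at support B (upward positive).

Release continuity at B by inserting a hinge; the redundant is the internal moment M_B. The primary structure is two simply-supported spans AB and BC.
Rotations at B on the released spans (each span's end-slope, ×1/EI):
  span BC: point load 73.4 at a = 4: Pab(L + b)/(6LEI) = 293.6/EI
  span BC: UDL 12.5: wL³/(24EI) = 266.7/EI
  relative rotation θ_0 = (0 + 560.3)/EI = 560.3/EI
A unit hogging moment at B produces rotation L₁/(3EI) + L₂/(3EI) = 4.333/EI.
Compatibility: M_B·(L₁+L₂)/(3EI) = θ_0, giving M_B = 129.3 kN·m (hogging).
Span AB, ΣM about A with M_B applied at B: R_B^{AB}·5 = 0 + 129.3, so R_B^{AB} = 25.86 kN and R_A = 0 − 25.86 = -25.86 kN.
Span BC, ΣM about C: R_B^{BC}·8 = 693.6 + 129.3, so R_B^{BC} = 102.9 kN and R_C = 173.4 − 102.9 = 70.54 kN.
R_B = 25.86 + 102.9 = 128.7 kN.

R_B = 128.7 kN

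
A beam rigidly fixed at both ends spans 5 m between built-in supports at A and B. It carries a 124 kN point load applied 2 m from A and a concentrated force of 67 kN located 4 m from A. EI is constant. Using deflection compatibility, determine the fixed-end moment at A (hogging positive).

M_A = 100 kN·m

Take the two fixed-end moments M_A, M_B as redundants; the released structure is the simple span AB.
Simple-span end rotations at A and B under the given loads:
  at A: point load 124 at a = 2: Pab(L + b)/(6LEI) = 198.4/EI
  at B: point load 124 at a = 2: Pab(L + a)/(6LEI) = 173.6/EI
  at A: point load 67 at a = 4: Pab(L + b)/(6LEI) = 53.6/EI
  at B: point load 67 at a = 4: Pab(L + a)/(6LEI) = 80.4/EI
  θ_A0 = 252/EI,  θ_B0 = 254/EI
Flexibility coefficients: a unit moment at one end gives L/(3EI) there and L/(6EI) at the far end, so f₁₁ = f₂₂ = 1.667/EI and f₁₂ = f₂₁ = 0.8333/EI.
Compatibility — zero rotation at each built-in end:
  1.667 M_A + 0.8333 M_B = 252
  0.8333 M_A + 1.667 M_B = 254
Solving the pair gives M_A = 100 kN·m and M_B = 102.4 kN·m (hogging).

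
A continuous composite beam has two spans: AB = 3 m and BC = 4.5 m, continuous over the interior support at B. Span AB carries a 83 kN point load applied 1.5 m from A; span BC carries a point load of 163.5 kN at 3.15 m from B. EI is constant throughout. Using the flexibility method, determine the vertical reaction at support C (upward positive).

R_C = 96.91 kN

Insert a hinge at B; M_B is the redundant, and each span becomes simply supported.
End slopes at the hinge B, treating each span as simply supported:
  span AB: point load 83 at a = 1.5: Pab(L + a)/(6LEI) = 46.69/EI
  span BC: point load 163.5 at a = 3.15: Pab(L + b)/(6LEI) = 150.6/EI
  relative rotation θ_0 = (46.69 + 150.6)/EI = 197.3/EI
A unit hogging moment at B produces rotation L₁/(3EI) + L₂/(3EI) = 2.5/EI.
Slope continuity at B: θ_0 = M_B·2.5/EI, so M_B = 197.3/2.5 = 78.93 kN·m (hogging).
Span BC, ΣM about C: R_B^{BC}·4.5 = 220.7 + 78.93, so R_B^{BC} = 66.59 kN and R_C = 163.5 − 66.59 = 96.91 kN.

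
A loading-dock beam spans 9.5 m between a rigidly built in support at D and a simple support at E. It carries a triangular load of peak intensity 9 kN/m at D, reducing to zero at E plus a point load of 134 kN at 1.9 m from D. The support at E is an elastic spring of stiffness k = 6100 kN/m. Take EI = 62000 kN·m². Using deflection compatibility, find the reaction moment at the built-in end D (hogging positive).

M_D = 242.7 kN·m

Choose R_E as the redundant. The primary structure is the cantilever fixed at D.
Free-end deflection of the primary structure under the applied loading (downward +):
  triangular load, peak 9 at the fixed end: w₀L⁴/(30EI) = 2444/EI
  point load 134 at a = 1.9: Pa²(3L − a)/(6EI) = 2145/EI
  δ_0 = 4588/EI
Tip deflection under a unit load at E: L³/(3EI) = 285.8/EI.
With EI = 62000 kN·m²: δ_0 = 0.074002 m and δ_{EE} = 0.00461 m/kN.
Compatibility — the spring shortens by R_E/k under the reaction it provides: δ_0 − R_E·δ_{EE} = R_E/k. With 1/k = 0.000164 m/kN, R_E = δ_0 / (δ_{EE} + 1/k) = 0.074002 / (0.00461 + 0.000164) = 15.5 kN.
Moment equilibrium about D: M_D = Σ(load moments about D) − R_E·L = 390 − 15.5×9.5 = 242.7 kN·m.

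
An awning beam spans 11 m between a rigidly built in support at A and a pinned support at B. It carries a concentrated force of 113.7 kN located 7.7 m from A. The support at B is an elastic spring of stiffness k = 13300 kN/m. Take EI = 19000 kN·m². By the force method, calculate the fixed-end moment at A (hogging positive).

Remove the prop at B; the released (primary) structure is a cantilever built in at A.
Downward deflection at the released point B due to the loads:
  point load 113.7 at a = 7.7: Pa²(3L − a)/(6EI) = 28426/EI
Tip deflection under a unit load at B: L³/(3EI) = 443.7/EI.
With EI = 19000 kN·m²: δ_0 = 1.4961 m and δ_{BB} = 0.023351 m/kN.
Compatibility — the spring shortens by R_B/k under the reaction it provides: δ_0 − R_B·δ_{BB} = R_B/k. With 1/k = 0.000075 m/kN, R_B = δ_0 / (δ_{BB} + 1/k) = 1.4961 / (0.023351 + 0.000075) = 63.86 kN.
Moment equilibrium about A: M_A = Σ(load moments about A) − R_B·L = 875.5 − 63.86×11 = 173 kN·m.

M_A = 173 kN·m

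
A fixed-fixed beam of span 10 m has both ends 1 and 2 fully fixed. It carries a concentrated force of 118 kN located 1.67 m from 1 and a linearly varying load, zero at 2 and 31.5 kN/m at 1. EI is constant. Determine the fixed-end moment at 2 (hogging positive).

M_2 = 132.4 kN·m

Release both end moments; the primary structure is a simply-supported span 12 with redundants M_1 and M_2.
Simple-span end rotations at 1 and 2 under the given loads:
  at 1: point load 118 at a = 1.67: Pab(L + b)/(6LEI) = 501.5/EI
  at 2: point load 118 at a = 1.67: Pab(L + a)/(6LEI) = 319.3/EI
  at 1: triangular load, peak 31.5: w₀L³/(45EI) = 700/EI
  at 2: triangular load, peak 31.5: 7w₀L³/(360EI) = 612.5/EI
  θ_10 = 1201/EI,  θ_20 = 931.8/EI
Flexibility coefficients: a unit moment at one end gives L/(3EI) there and L/(6EI) at the far end, so f₁₁ = f₂₂ = 3.333/EI and f₁₂ = f₂₁ = 1.667/EI.
Compatibility — zero rotation at each built-in end:
  3.333 M_1 + 1.667 M_2 = 1201
  1.667 M_1 + 3.333 M_2 = 931.8
Solving the pair gives M_1 = 294.2 kN·m and M_2 = 132.4 kN·m (hogging).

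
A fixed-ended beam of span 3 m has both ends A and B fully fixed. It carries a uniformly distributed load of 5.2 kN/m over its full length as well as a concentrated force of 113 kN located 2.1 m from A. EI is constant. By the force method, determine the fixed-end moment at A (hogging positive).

Release both end moments; the primary structure is a simply-supported span AB with redundants M_A and M_B.
End rotations of the released simple span under the applied load (×1/EI):
  at A: UDL 5.2: wL³/(24EI) = 5.85/EI
  at B: UDL 5.2: wL³/(24EI) = 5.85/EI
  at A: point load 113 at a = 2.1: Pab(L + b)/(6LEI) = 46.27/EI
  at B: point load 113 at a = 2.1: Pab(L + a)/(6LEI) = 60.51/EI
  θ_A0 = 52.12/EI,  θ_B0 = 66.36/EI
Flexibility coefficients: a unit moment at one end gives L/(3EI) there and L/(6EI) at the far end, so f₁₁ = f₂₂ = 1/EI and f₁₂ = f₂₁ = 0.5/EI.
Compatibility — zero rotation at each built-in end:
  1 M_A + 0.5 M_B = 52.12
  0.5 M_A + 1 M_B = 66.36
Solving the pair gives M_A = 25.26 kN·m and M_B = 53.73 kN·m (hogging).

M_A = 25.26 kN·m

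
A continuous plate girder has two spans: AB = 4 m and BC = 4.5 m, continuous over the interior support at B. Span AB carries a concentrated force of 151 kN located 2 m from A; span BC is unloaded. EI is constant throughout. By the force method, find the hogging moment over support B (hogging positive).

Take M_B as the redundant. Released structure: two simple spans AB and BC with a hinge at B.
Discontinuity in slope at B on the released structure — sum the simple-span end rotations:
  span AB: point load 151 at a = 2: Pab(L + a)/(6LEI) = 151/EI
  relative rotation θ_0 = (151 + 0)/EI = 151/EI
A unit hogging moment at B produces rotation L₁/(3EI) + L₂/(3EI) = 2.833/EI.
Slope continuity at B: θ_0 = M_B·2.833/EI, so M_B = 151/2.833 = 53.29 kN·m (hogging).

M_B = 53.29 kN·m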